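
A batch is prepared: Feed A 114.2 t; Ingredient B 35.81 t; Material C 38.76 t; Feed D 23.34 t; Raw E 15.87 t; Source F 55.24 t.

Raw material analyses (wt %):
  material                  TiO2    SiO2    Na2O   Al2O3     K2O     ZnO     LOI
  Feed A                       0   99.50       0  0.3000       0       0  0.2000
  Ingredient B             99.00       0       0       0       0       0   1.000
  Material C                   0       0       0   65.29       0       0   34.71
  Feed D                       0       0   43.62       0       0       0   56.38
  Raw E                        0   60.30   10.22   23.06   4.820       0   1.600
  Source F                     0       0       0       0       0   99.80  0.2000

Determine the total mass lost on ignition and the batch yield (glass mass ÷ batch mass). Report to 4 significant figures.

Mid-chain values are printed with 4-significant-figure rounding across the worked steps — all internal work carries full float precision all the way through. Exactly one rounding is applied to every reported number. Derived quantities are rebuilt in full float precision (the yield, the six compositions, LOI, net glass mass, the totals) starting from the weights for 255.7 t of glass, as they appear in either problem or answer.
Per-material ignition loss:
  Feed A: 114.2 × 0.002000 = 0.2284 t
  Ingredient B: 35.81 × 0.01000 = 0.3581 t
  Material C: 38.76 × 0.3471 = 13.45 t
  Feed D: 23.34 × 0.5638 = 13.16 t
  Raw E: 15.87 × 0.01600 = 0.2539 t
  Source F: 55.24 × 0.002000 = 0.1105 t
Total LOI = 27.56 t
Glass = batch − LOI = 283.2 − 27.56 = 255.7 t

LOI loss = 27.56 t; glass = 255.7 t; yield = 90.27%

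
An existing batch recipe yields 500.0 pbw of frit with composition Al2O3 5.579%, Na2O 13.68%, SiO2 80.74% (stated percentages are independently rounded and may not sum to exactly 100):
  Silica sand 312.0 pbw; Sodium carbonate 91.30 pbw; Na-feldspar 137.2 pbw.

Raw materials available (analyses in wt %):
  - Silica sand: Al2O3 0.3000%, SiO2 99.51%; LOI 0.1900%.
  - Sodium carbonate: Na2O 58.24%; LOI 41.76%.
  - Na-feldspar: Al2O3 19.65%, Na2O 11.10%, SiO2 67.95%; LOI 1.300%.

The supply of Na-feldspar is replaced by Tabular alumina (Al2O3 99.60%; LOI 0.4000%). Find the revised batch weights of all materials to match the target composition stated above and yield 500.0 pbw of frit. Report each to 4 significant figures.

Mid-chain values appear rounded off to 4 significant figures at each printed step; each numeric step keeps full float precision through every step. Each reported value is rounded just once; the derived quantities, which include the yield, net glass mass, three oxide percentages, totals, LOI, are rebuilt in full precision, as given in problem or answer, starting from the weights for 500.0 pbw of glass.
Oxide mass targets, per 500.0 pbw frit:
  Al2O3: 5.579% × 500.0 = 27.90 pbw
  Na2O: 13.68% × 500.0 = 68.40 pbw
  SiO2: 80.74% × 500.0 = 403.7 pbw
Sums-versus-targets review using the reported weights, at the basis given (target by target, the sums agree given rounding of the digits):
  Al2O3: 405.7·0.003000 + 26.79·0.9960 = 27.90 pbw (target 27.90 pbw)
  Na2O: 117.4·0.5824 = 68.37 pbw (target 68.40 pbw)
  SiO2: 405.7·0.9951 = 403.7 pbw (target 403.7 pbw)
The glass-mass cross-check: batch Σ − ignition loss = 500.0 pbw (targets for the oxides total 500.0 pbw; against the stated basis, 500.0 pbw — a pure rounding effect).
Whole-batch sum: Σ batch = 549.9 pbw; Σ batch·LOI gives LOI loss = 49.90 pbw; yield = glass ÷ total batch = 90.92%.

Revised batch per 500.0 pbw frit:
  Silica sand: 405.7 pbw
  Sodium carbonate: 117.4 pbw
  Tabular alumina: 26.79 pbw
Total batch = 549.9 pbw; LOI loss = 49.90 pbw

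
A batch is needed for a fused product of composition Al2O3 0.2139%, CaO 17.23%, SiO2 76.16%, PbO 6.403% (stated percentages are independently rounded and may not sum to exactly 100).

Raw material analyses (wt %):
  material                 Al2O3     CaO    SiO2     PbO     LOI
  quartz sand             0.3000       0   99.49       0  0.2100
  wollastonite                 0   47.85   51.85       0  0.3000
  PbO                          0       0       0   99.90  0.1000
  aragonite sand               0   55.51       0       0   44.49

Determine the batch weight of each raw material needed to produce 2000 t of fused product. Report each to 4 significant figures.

Batch per 2000 t fused product:
  quartz sand: 1426 t
  wollastonite: 201.5 t
  PbO: 128.2 t
  aragonite sand: 447.1 t
Total batch = 2203 t; LOI loss = 202.6 t; yield = 90.80%

The whole derivation holds full float precision all the way through — the intermediate values are printed, rounded to four significant digits, across the worked steps. Every reported value takes just one rounding — the derived quantities, which include four oxide percentages, glass mass, the totals, yield, ignition loss, are re-derived at exact precision, as quoted within either problem or answer, using the weight values at 2000 t of glass.
Per-oxide target masses for 2000 t fused product:
  Al2O3: 0.2139% × 2000 = 4.278 t
  CaO: 17.23% × 2000 = 344.6 t
  SiO2: 76.16% × 2000 = 1523 t
  PbO: 6.403% × 2000 = 128.1 t
Verifying the oxide balance given the weights on record, at the basis given (every target is met by its sum given rounding of the digits):
  Al2O3: 1426·0.003000 = 4.278 t (target 4.278 t)
  CaO: 201.5·0.4785 + 447.1·0.5551 = 344.6 t (target 344.6 t)
  SiO2: 1426·0.9949 + 201.5·0.5185 = 1523 t (target 1523 t)
  PbO: 128.2·0.9990 = 128.1 t (target 128.1 t)
Consistency of the glass mass: net batch after ignition = 2000 t (per-oxide target masses sum to 2000 t; against the stated basis, 2000 t — rounding explains the deltas).
Batch grand total — Σ batch = 2203 t; Σ batch·LOI gives LOI loss = 202.6 t; glass ÷ batch gives a yield of 90.80%.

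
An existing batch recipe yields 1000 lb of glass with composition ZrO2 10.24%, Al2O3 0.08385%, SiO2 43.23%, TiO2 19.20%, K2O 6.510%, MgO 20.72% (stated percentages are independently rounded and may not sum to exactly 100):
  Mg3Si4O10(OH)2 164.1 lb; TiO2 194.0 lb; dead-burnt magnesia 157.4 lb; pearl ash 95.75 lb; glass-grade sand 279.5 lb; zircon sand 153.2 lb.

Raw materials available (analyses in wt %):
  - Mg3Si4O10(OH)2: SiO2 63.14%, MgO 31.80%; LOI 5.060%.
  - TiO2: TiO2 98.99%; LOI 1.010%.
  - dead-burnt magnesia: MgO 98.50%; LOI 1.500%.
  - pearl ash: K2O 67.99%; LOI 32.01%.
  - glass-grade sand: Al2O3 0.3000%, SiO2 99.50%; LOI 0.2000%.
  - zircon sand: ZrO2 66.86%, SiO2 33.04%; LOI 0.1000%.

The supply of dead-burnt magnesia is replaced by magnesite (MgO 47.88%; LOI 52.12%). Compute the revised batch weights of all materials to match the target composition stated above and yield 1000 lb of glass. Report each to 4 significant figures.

Revised batch per 1000 lb glass:
  Mg3Si4O10(OH)2: 164.1 lb
  TiO2: 194.0 lb
  magnesite: 323.8 lb
  pearl ash: 95.75 lb
  glass-grade sand: 279.5 lb
  zircon sand: 153.2 lb
Total batch = 1210 lb; LOI loss = 210.4 lb

Mid-chain values appear (rounded to four significant figures) across the worked steps. The working math holds full precision in every operation — exactly one rounding goes into every reported value — the derived quantities are rebuilt in full precision (the six compositions, ignition loss, glass mass, the yield, the totals) using the weight values for 1000 lb of glass, exactly as printed in the question or the answer.
The oxide mass targets at 1000 lb glass:
  ZrO2: 10.24% × 1000 = 102.4 lb
  Al2O3: 0.08385% × 1000 = 0.8385 lb
  SiO2: 43.23% × 1000 = 432.3 lb
  TiO2: 19.20% × 1000 = 192.0 lb
  K2O: 6.510% × 1000 = 65.10 lb
  MgO: 20.72% × 1000 = 207.2 lb
A balance pass over the oxides, per the reported batch figures, against the basis in use (every target is met by its sum given rounding of the digits):
  ZrO2: 153.2·0.6686 = 102.4 lb (target 102.4 lb)
  Al2O3: 279.5·0.003000 = 0.8385 lb (target 0.8385 lb)
  SiO2: 164.1·0.6314 + 279.5·0.9950 + 153.2·0.3304 = 432.3 lb (target 432.3 lb)
  TiO2: 194.0·0.9899 = 192.0 lb (target 192.0 lb)
  K2O: 95.75·0.6799 = 65.10 lb (target 65.10 lb)
  MgO: 164.1·0.3180 + 323.8·0.4788 = 207.2 lb (target 207.2 lb)
Auditing the glass mass value: total charge less LOI = 1000 lb (oxide target masses add up to 999.8 lb; the stated basis being 1000 lb — any gap is answer rounding).
Summing the batch: Σ batch = 1210 lb; loss to ignition Σ batch·LOI = 210.4 lb; yield: glass divided by total = 82.62%.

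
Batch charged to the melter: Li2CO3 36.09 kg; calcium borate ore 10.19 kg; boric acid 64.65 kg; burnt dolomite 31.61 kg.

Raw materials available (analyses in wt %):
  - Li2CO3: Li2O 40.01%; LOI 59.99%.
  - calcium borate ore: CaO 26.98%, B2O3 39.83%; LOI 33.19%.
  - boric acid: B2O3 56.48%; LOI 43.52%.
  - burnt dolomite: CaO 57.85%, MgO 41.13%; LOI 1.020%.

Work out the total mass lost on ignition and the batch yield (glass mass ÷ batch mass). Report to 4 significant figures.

Mid-chain values are printed with 4-significant-figure rounding in the working — the working math runs at full precision in all steps — a single rounding finalizes each reported value — derived quantities (totals, glass mass, four oxide percentages, the yield, LOI) are re-derived using the weight values at 89.05 kg of glass in full precision, as quoted within the problem or the answer.
Material-by-material LOI:
  Li2CO3: 36.09 × 0.5999 = 21.65 kg
  calcium borate ore: 10.19 × 0.3319 = 3.382 kg
  boric acid: 64.65 × 0.4352 = 28.14 kg
  burnt dolomite: 31.61 × 0.01020 = 0.3224 kg
Total LOI = 53.49 kg
Glass = batch − LOI = 142.5 − 53.49 = 89.05 kg

LOI loss = 53.49 kg; glass = 89.05 kg; yield = 62.47%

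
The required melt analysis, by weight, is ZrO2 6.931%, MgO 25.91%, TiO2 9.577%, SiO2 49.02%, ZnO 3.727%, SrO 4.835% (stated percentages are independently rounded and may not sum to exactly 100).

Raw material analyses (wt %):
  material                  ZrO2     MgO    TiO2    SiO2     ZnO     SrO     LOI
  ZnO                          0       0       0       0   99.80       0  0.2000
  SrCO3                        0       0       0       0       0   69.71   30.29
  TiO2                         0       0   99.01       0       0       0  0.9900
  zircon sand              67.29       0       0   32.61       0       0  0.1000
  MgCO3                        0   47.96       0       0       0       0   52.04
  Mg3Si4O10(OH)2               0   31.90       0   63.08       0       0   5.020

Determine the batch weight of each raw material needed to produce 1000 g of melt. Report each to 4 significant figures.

Batch per 1000 g melt:
  ZnO: 37.34 g
  SrCO3: 69.36 g
  TiO2: 96.73 g
  zircon sand: 103.0 g
  MgCO3: 58.78 g
  Mg3Si4O10(OH)2: 723.9 g
Total batch = 1089 g; LOI loss = 89.07 g; yield = 91.82%

In-progress results are printed, with 4-significant-figure rounding, in the working; every computation carries exact precision all the way through; each reported value takes exactly one rounding — all derived quantities, including ignition loss, yield, the totals, the six compositions, net glass mass, are recomputed from the weighed amounts at 1000 g of glass in exact precision as they appear in question or answer.
The oxide mass targets at 1000 g melt:
  ZrO2: 6.931% × 1000 = 69.31 g
  MgO: 25.91% × 1000 = 259.1 g
  TiO2: 9.577% × 1000 = 95.77 g
  SiO2: 49.02% × 1000 = 490.2 g
  ZnO: 3.727% × 1000 = 37.27 g
  SrO: 4.835% × 1000 = 48.35 g
A balance pass over the oxides, working from each reported weight, under the basis named above (target by target, the sums agree once rounding is allowed for):
  ZrO2: 103.0·0.6729 = 69.31 g (target 69.31 g)
  MgO: 58.78·0.4796 + 723.9·0.3190 = 259.1 g (target 259.1 g)
  TiO2: 96.73·0.9901 = 95.77 g (target 95.77 g)
  SiO2: 103.0·0.3261 + 723.9·0.6308 = 490.2 g (target 490.2 g)
  ZnO: 37.34·0.9980 = 37.27 g (target 37.27 g)
  SrO: 69.36·0.6971 = 48.35 g (target 48.35 g)
Auditing the glass mass value: whole batch net of LOI = 1000 g (targets for the oxides total 1000 g; with the basis standing at 1000 g — deltas are rounding alone).
Batch total: Σ batch = 1089 g; LOI loss = Σ batch·LOI = 89.07 g; as yield: glass ÷ batch → 91.82%.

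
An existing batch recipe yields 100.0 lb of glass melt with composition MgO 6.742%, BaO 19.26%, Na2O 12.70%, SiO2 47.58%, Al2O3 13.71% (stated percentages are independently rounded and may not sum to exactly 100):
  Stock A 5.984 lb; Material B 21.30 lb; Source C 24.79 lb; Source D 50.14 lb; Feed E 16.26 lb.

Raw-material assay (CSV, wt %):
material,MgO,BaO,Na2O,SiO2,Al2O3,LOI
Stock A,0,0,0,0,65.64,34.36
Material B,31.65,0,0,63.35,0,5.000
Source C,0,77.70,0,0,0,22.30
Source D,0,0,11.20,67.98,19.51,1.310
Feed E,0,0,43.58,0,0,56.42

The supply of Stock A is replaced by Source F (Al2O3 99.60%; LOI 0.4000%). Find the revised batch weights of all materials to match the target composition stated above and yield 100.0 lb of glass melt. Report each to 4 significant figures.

Revised batch per 100.0 lb glass melt:
  Source F: 3.943 lb
  Material B: 21.30 lb
  Source C: 24.79 lb
  Source D: 50.14 lb
  Feed E: 16.26 lb
Total batch = 116.4 lb; LOI loss = 16.44 lb

The intermediate values are printed (rounded to 4 significant figures) on the page; all arithmetic holds exact precision at every stage; every reported figure takes exactly one rounding — all derived quantities are carried from the weighed amounts per 100.0 lb of glass in full precision (ignition loss, totals, net glass mass, yield, five oxide percentages), as given in the problem or answer text.
Oxide mass targets, per 100.0 lb glass melt:
  MgO: 6.742% × 100.0 = 6.742 lb
  BaO: 19.26% × 100.0 = 19.26 lb
  Na2O: 12.70% × 100.0 = 12.70 lb
  SiO2: 47.58% × 100.0 = 47.58 lb
  Al2O3: 13.71% × 100.0 = 13.71 lb
Per-oxide balance check working from each reported weight, relative to the basis at hand (delivered sums recover each target net of answer rounding effects):
  MgO: 21.30·0.3165 = 6.741 lb (target 6.742 lb)
  BaO: 24.79·0.7770 = 19.26 lb (target 19.26 lb)
  Na2O: 50.14·0.1120 + 16.26·0.4358 = 12.70 lb (target 12.70 lb)
  SiO2: 21.30·0.6335 + 50.14·0.6798 = 47.58 lb (target 47.58 lb)
  Al2O3: 3.943·0.9960 + 50.14·0.1951 = 13.71 lb (target 13.71 lb)
The glass-mass cross-check: the batch minus its LOI: 99.99 lb (the Σ of target masses is 99.99 lb; against the stated basis, 100.0 lb — gaps are rounding artifacts).
Summing the batch: Σ batch = 116.4 lb; the LOI term Σ batch·LOI equals 16.44 lb; yield: glass divided by total = 85.88%.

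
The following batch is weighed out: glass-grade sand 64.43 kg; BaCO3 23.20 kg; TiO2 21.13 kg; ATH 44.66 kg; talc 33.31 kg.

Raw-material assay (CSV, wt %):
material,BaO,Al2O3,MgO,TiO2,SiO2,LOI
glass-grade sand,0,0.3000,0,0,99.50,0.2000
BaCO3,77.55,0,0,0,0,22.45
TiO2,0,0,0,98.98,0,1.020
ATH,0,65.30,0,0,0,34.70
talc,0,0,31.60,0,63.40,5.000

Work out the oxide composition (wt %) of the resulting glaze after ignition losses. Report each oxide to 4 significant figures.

The intermediate values are displayed rounded to 4 significant digits alongside each step. The working math keeps full precision at every stage; each reported number receives exactly one rounding. All derived quantities are rebuilt using the weight values at 164.0 kg of glass at full precision (the yield, net glass mass, totals, LOI, five oxide percentages), precisely as stated by the problem or the answer.
Mass of each oxide from the mix:
  BaO: 23.20·0.7755 = 17.99 kg
  Al2O3: 64.43·0.003000 + 44.66·0.6530 = 29.36 kg
  MgO: 33.31·0.3160 = 10.53 kg
  TiO2: 21.13·0.9898 = 20.91 kg
  SiO2: 64.43·0.9950 + 33.31·0.6340 = 85.23 kg
LOI: 64.43·0.002000 + 23.20·0.2245 + 21.13·0.01020 + 44.66·0.3470 + 33.31·0.05000 = 22.72 kg
Glass mass = batch − LOI = 186.7 − 22.72 = 164.0 kg (= Σ oxide masses)
percent share: oxide ÷ glass, ×100

Glass mass = 164.0 kg (batch 186.7 − LOI 22.72).
Composition: BaO 10.97%, Al2O3 17.90%, MgO 6.418%, TiO2 12.75%, SiO2 51.96%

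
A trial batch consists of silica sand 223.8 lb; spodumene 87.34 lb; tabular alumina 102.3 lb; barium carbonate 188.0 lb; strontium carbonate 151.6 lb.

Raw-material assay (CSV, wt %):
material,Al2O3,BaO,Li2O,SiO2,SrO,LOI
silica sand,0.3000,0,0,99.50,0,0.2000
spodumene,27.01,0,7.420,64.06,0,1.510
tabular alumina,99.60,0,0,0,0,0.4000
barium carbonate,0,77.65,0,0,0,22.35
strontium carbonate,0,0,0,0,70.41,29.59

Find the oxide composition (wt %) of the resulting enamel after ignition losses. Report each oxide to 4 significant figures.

The whole derivation runs at exact precision through the solve. Intermediates are shown rounded to four significant figures alongside each step; exactly one rounding lands on each reported figure. Derived quantities, including LOI, the yield, glass mass, the totals, five oxide percentages, are re-derived using the weight values for 664.0 lb of glass at full precision, as quoted within problem or answer.
Delivered oxide masses:
  Al2O3: 223.8·0.003000 + 87.34·0.2701 + 102.3·0.9960 = 126.2 lb
  BaO: 188.0·0.7765 = 146.0 lb
  Li2O: 87.34·0.07420 = 6.481 lb
  SiO2: 223.8·0.9950 + 87.34·0.6406 = 278.6 lb
  SrO: 151.6·0.7041 = 106.7 lb
LOI: 223.8·0.002000 + 87.34·0.01510 + 102.3·0.004000 + 188.0·0.2235 + 151.6·0.2959 = 89.05 lb
batch − LOI leaves glass = 753.0 − 89.05 = 664.0 lb (equal to the oxide-mass sum)
percent by weight: oxide/glass ×100

Glass mass = 664.0 lb (batch 753.0 − LOI 89.05).
Composition: Al2O3 19.00%, BaO 21.99%, Li2O 0.9760%, SiO2 41.96%, SrO 16.08%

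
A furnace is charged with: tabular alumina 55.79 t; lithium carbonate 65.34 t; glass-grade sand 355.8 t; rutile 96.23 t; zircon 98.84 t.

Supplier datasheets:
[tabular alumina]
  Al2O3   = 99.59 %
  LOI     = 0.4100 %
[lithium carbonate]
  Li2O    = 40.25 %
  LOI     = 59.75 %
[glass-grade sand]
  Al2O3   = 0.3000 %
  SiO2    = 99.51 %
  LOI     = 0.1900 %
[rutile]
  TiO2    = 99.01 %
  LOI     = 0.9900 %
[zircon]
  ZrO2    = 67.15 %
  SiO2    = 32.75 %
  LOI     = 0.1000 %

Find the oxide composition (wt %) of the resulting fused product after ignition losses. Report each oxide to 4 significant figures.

Intermediates are displayed, with 4-significant-digit rounding, within the worked lines; all internal work runs at exact precision through the solve. Every reported value undergoes a single rounding. All derived quantities are re-derived from the weighed amounts on 631.0 t of glass in full float precision (the totals, net glass mass, five oxide percentages, the yield, LOI) as written in problem or answer.
Mass of each oxide from the mix:
  TiO2: 96.23·0.9901 = 95.28 t
  Li2O: 65.34·0.4025 = 26.30 t
  Al2O3: 55.79·0.9959 + 355.8·0.003000 = 56.63 t
  ZrO2: 98.84·0.6715 = 66.37 t
  SiO2: 355.8·0.9951 + 98.84·0.3275 = 386.4 t
LOI: 55.79·0.004100 + 65.34·0.5975 + 355.8·0.001900 + 96.23·0.009900 + 98.84·0.001000 = 41.00 t
Glass = total batch minus LOI = 672.0 − 41.00 = 631.0 t (consistent with Σ oxide mass)
oxide / glass × 100 gives the wt %

Glass mass = 631.0 t (batch 672.0 − LOI 41.00).
Composition: TiO2 15.10%, Li2O 4.168%, Al2O3 8.974%, ZrO2 10.52%, SiO2 61.24%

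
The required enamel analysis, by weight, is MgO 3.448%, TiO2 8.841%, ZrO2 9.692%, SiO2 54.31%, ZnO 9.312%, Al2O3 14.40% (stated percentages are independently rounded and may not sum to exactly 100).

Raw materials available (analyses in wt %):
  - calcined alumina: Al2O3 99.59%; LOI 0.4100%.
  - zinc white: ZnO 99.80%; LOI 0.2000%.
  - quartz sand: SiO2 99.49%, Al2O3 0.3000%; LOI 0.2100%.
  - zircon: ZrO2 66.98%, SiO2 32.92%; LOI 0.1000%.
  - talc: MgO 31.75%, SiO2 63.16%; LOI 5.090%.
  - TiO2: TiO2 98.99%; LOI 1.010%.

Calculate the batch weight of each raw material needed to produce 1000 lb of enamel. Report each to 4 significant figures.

Mid-chain values are shown, with 4-significant-digit rounding, between the steps — the working math maintains exact precision through every step — a single rounding produces every reported figure. All derived quantities (the totals, glass mass, LOI, the yield, six oxide percentages) are carried using the weight values on 1000 lb of glass at exact precision, as quoted within the question or the answer.
Oxide mass targets, per 1000 lb enamel:
  MgO: 3.448% × 1000 = 34.48 lb
  TiO2: 8.841% × 1000 = 88.41 lb
  ZrO2: 9.692% × 1000 = 96.92 lb
  SiO2: 54.31% × 1000 = 543.1 lb
  ZnO: 9.312% × 1000 = 93.12 lb
  Al2O3: 14.40% × 1000 = 144.0 lb
Mass-balance tally per oxide on the weights just shown, relative to the basis at hand (oxide sums agree with the targets exact up to rounding of places):
  MgO: 108.6·0.3175 = 34.48 lb (target 34.48 lb)
  TiO2: 89.31·0.9899 = 88.41 lb (target 88.41 lb)
  ZrO2: 144.7·0.6698 = 96.92 lb (target 96.92 lb)
  SiO2: 429.1·0.9949 + 144.7·0.3292 + 108.6·0.6316 = 543.1 lb (target 543.1 lb)
  ZnO: 93.31·0.9980 = 93.12 lb (target 93.12 lb)
  Al2O3: 143.3·0.9959 + 429.1·0.003000 = 144.0 lb (target 144.0 lb)
The glass-mass cross-check: batch Σ − ignition loss = 1000 lb (per-oxide target masses sum to 1000 lb; versus the stated basis of 1000 lb — differing by rounding only).
Whole-batch sum: Σ batch = 1008 lb; ignition loss, Σ(batch × LOI) = 8.250 lb; yield, glass over the total, = 99.18%.

Batch per 1000 lb enamel:
  calcined alumina: 143.3 lb
  zinc white: 93.31 lb
  quartz sand: 429.1 lb
  zircon: 144.7 lb
  talc: 108.6 lb
  TiO2: 89.31 lb
Total batch = 1008 lb; LOI loss = 8.250 lb; yield = 99.18%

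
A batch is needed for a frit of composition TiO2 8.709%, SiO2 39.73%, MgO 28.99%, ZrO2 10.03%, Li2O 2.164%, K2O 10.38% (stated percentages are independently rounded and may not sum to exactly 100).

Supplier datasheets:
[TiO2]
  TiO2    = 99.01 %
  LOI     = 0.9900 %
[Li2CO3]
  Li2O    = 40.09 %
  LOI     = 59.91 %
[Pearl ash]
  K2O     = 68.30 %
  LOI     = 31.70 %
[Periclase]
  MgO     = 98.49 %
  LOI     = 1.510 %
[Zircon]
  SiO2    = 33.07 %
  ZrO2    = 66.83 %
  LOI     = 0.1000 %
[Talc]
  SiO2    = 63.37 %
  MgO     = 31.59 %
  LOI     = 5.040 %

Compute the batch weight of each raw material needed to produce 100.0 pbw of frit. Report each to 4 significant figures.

Batch per 100.0 pbw frit:
  TiO2: 8.796 pbw
  Li2CO3: 5.398 pbw
  Pearl ash: 15.20 pbw
  Periclase: 11.84 pbw
  Zircon: 15.01 pbw
  Talc: 54.86 pbw
Total batch = 111.1 pbw; LOI loss = 11.10 pbw; yield = 90.01%

In-progress results are displayed rounded off to 4 significant digits when written out. All internal work runs at full precision at all times; each reported value is rounded exactly once — the derived quantities (yield, net glass mass, LOI, six oxide percentages, the totals) are computed from the batch weights for 100.0 pbw of glass in full precision as given in the problem or the answer.
The oxide mass targets at 100.0 pbw frit:
  TiO2: 8.709% × 100.0 = 8.709 pbw
  SiO2: 39.73% × 100.0 = 39.73 pbw
  MgO: 28.99% × 100.0 = 28.99 pbw
  ZrO2: 10.03% × 100.0 = 10.03 pbw
  Li2O: 2.164% × 100.0 = 2.164 pbw
  K2O: 10.38% × 100.0 = 10.38 pbw
Oxide-by-oxide audit using the reported weights, relative to the basis at hand (every target is met by its sum net of answer rounding effects):
  TiO2: 8.796·0.9901 = 8.709 pbw (target 8.709 pbw)
  SiO2: 15.01·0.3307 + 54.86·0.6337 = 39.73 pbw (target 39.73 pbw)
  MgO: 11.84·0.9849 + 54.86·0.3159 = 28.99 pbw (target 28.99 pbw)
  ZrO2: 15.01·0.6683 = 10.03 pbw (target 10.03 pbw)
  Li2O: 5.398·0.4009 = 2.164 pbw (target 2.164 pbw)
  K2O: 15.20·0.6830 = 10.38 pbw (target 10.38 pbw)
Auditing the glass mass value: total charge less LOI = 100.0 pbw (summing oxide targets gives 100.0 pbw; the stated basis being 100.0 pbw — deltas are rounding alone).
Whole-batch sum: Σ batch = 111.1 pbw; LOI removed, Σ of batch·LOI: 11.10 pbw; yield: glass divided by total = 90.01%.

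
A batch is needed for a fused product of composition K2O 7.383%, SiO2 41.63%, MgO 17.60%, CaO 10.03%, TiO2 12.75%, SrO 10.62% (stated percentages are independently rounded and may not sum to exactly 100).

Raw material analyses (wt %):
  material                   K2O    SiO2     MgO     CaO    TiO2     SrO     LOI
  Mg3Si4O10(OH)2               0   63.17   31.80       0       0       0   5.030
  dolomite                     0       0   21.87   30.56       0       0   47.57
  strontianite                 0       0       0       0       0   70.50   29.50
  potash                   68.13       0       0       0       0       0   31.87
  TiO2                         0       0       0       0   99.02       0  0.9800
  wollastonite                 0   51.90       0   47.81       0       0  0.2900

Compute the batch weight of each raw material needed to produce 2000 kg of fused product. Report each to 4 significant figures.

Rounding to four significant figures extends to each mid-chain value as displayed; each numeric step runs at full precision end to end — exactly one rounding is applied to every reported result — all derived quantities, including the totals, LOI, the yield, glass mass, the six compositions, are re-derived starting from the weights for 2000 kg of glass at exact precision as given in the problem or answer text.
Per-oxide target masses for 2000 kg fused product:
  K2O: 7.383% × 2000 = 147.7 kg
  SiO2: 41.63% × 2000 = 832.6 kg
  MgO: 17.60% × 2000 = 352.0 kg
  CaO: 10.03% × 2000 = 200.6 kg
  TiO2: 12.75% × 2000 = 255.0 kg
  SrO: 10.62% × 2000 = 212.4 kg
Balance tally, oxide-wise, from the weights as reported, versus the basis set out (summed amounts equal target values exact up to rounding of places):
  K2O: 216.7·0.6813 = 147.6 kg (target 147.7 kg)
  SiO2: 1031·0.6317 + 349.2·0.5190 = 832.5 kg (target 832.6 kg)
  MgO: 1031·0.3180 + 110.2·0.2187 = 352.0 kg (target 352.0 kg)
  CaO: 110.2·0.3056 + 349.2·0.4781 = 200.6 kg (target 200.6 kg)
  TiO2: 257.5·0.9902 = 255.0 kg (target 255.0 kg)
  SrO: 301.3·0.7050 = 212.4 kg (target 212.4 kg)
Consistency of the glass mass: Σ batch − LOI loss = 2000 kg (the targets, summed, come to 2000 kg; basis as stated: 2000 kg — differing by rounding only).
Whole-batch sum: Σ batch = 2266 kg; LOI loss = Σ batch·LOI = 265.8 kg; yield: glass divided by total = 88.27%.

Batch per 2000 kg fused product:
  Mg3Si4O10(OH)2: 1031 kg
  dolomite: 110.2 kg
  strontianite: 301.3 kg
  potash: 216.7 kg
  TiO2: 257.5 kg
  wollastonite: 349.2 kg
Total batch = 2266 kg; LOI loss = 265.8 kg; yield = 88.27%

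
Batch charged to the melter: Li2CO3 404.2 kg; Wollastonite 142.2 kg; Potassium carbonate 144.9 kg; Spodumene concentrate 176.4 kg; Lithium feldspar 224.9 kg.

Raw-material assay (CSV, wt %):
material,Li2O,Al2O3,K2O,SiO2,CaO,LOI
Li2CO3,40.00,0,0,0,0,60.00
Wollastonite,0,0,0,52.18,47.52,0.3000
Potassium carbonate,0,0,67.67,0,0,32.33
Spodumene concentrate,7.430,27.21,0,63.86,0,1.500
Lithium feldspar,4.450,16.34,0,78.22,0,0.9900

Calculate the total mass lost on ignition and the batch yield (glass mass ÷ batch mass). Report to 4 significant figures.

In-progress results are displayed rounded to four significant digits across the worked steps. All internal work holds exact precision from start to finish — every reported number includes exactly one rounding. Derived quantities, including the totals, five oxide percentages, the yield, ignition loss, net glass mass, are computed from the batch weights per 797.9 kg of glass in exact precision, exactly as printed in the question or the answer.
Material-by-material LOI:
  Li2CO3: 404.2 × 0.6000 = 242.5 kg
  Wollastonite: 142.2 × 0.003000 = 0.4266 kg
  Potassium carbonate: 144.9 × 0.3233 = 46.85 kg
  Spodumene concentrate: 176.4 × 0.01500 = 2.646 kg
  Lithium feldspar: 224.9 × 0.009900 = 2.227 kg
Total LOI = 294.7 kg
Glass = batch − LOI = 1093 − 294.7 = 797.9 kg

LOI loss = 294.7 kg; glass = 797.9 kg; yield = 73.03%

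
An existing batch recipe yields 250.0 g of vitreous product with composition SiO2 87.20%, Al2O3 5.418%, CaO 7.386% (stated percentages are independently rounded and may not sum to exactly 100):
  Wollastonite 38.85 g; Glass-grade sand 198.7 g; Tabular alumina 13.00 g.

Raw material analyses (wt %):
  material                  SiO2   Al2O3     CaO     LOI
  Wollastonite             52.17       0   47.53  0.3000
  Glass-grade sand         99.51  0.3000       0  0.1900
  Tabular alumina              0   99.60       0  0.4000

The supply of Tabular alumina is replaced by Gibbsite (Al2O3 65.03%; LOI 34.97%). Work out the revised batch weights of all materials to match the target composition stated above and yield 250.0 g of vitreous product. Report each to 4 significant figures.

Revised batch per 250.0 g vitreous product:
  Wollastonite: 38.85 g
  Glass-grade sand: 198.7 g
  Gibbsite: 19.91 g
Total batch = 257.5 g; LOI loss = 7.457 g

The intermediate values are displayed (rounded to four significant digits) at each printed step — every computation maintains exact precision through the solve; every reported result sees exactly one rounding — the derived quantities are rebuilt starting from the weights per 250.0 g of glass in exact precision (glass mass, ignition loss, totals, the yield, three oxide percentages), as given in the problem or answer text.
Oxide-by-oxide targets in 250.0 g vitreous product:
  SiO2: 87.20% × 250.0 = 218.0 g
  Al2O3: 5.418% × 250.0 = 13.54 g
  CaO: 7.386% × 250.0 = 18.46 g
A balance pass over the oxides, per the reported batch figures, under the basis named above (sums match the target masses modulo rounding of the values):
  SiO2: 38.85·0.5217 + 198.7·0.9951 = 218.0 g (target 218.0 g)
  Al2O3: 198.7·0.003000 + 19.91·0.6503 = 13.54 g (target 13.54 g)
  CaO: 38.85·0.4753 = 18.47 g (target 18.46 g)
The glass-mass cross-check: total batch − LOI = 250.0 g (targets for the oxides total 250.0 g; the stated basis being 250.0 g — any gap is answer rounding).
Batch total: Σ batch = 257.5 g; the LOI term Σ batch·LOI equals 7.457 g; yield: glass divided by total = 97.10%.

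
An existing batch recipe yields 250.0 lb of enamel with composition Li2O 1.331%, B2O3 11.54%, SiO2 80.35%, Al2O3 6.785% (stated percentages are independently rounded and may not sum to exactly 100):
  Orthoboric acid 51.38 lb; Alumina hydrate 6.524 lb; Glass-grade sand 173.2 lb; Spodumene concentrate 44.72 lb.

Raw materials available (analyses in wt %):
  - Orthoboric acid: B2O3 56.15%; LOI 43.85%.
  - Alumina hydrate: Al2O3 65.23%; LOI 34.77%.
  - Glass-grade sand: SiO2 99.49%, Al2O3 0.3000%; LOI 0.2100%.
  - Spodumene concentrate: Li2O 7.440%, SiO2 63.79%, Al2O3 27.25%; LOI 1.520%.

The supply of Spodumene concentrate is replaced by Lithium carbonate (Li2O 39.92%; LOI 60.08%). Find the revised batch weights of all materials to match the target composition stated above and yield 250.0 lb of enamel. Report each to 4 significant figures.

Each numeric step carries full float precision in every operation; values along the way appear rounded off to 4 significant figures in the working — a single rounding yields every reported figure; the derived quantities (four oxide percentages, the yield, ignition loss, glass mass, the totals) are re-derived in full precision using the weight values per 250.0 lb of glass, as quoted within problem or answer.
The oxide mass targets at 250.0 lb enamel:
  Li2O: 1.331% × 250.0 = 3.328 lb
  B2O3: 11.54% × 250.0 = 28.85 lb
  SiO2: 80.35% × 250.0 = 200.9 lb
  Al2O3: 6.785% × 250.0 = 16.96 lb
Checking each oxide sum on the weights just shown, per the basis as stated (every target is met by its sum up to rounding of the answer):
  Li2O: 8.335·0.3992 = 3.327 lb (target 3.328 lb)
  B2O3: 51.38·0.5615 = 28.85 lb (target 28.85 lb)
  SiO2: 201.9·0.9949 = 200.9 lb (target 200.9 lb)
  Al2O3: 25.08·0.6523 + 201.9·0.003000 = 16.97 lb (target 16.96 lb)
Glass-mass sanity pass: whole batch net of LOI = 250.0 lb (per-oxide target masses sum to 250.0 lb; the stated basis being 250.0 lb — deltas are rounding alone).
Adding the batch up: Σ batch = 286.7 lb; the LOI term Σ batch·LOI equals 36.68 lb; as yield: glass ÷ batch → 87.21%.

Revised batch per 250.0 lb enamel:
  Orthoboric acid: 51.38 lb
  Alumina hydrate: 25.08 lb
  Glass-grade sand: 201.9 lb
  Lithium carbonate: 8.335 lb
Total batch = 286.7 lb; LOI loss = 36.68 lb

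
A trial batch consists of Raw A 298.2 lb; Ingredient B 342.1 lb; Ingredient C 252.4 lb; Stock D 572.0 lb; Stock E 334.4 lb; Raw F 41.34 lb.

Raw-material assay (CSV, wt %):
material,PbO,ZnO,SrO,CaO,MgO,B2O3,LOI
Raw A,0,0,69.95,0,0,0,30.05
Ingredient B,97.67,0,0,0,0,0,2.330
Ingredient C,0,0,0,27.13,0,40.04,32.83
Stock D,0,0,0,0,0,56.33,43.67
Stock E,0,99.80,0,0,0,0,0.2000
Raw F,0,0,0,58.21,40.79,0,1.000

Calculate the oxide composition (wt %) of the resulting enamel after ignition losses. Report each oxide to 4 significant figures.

Glass mass = 1409 lb (batch 1840 − LOI 431.3).
Composition: PbO 23.71%, ZnO 23.68%, SrO 14.80%, CaO 6.567%, MgO 1.197%, B2O3 30.04%

All arithmetic maintains full float precision throughout. Values along the way appear rounded off to 4 significant digits at each printed step. A single rounding finalizes each reported figure; the derived quantities (the yield, six oxide percentages, net glass mass, the totals, ignition loss) are recomputed in full float precision starting from the weights on 1409 lb of glass as given in the question or the answer.
Mass of each oxide from the mix:
  PbO: 342.1·0.9767 = 334.1 lb
  ZnO: 334.4·0.9980 = 333.7 lb
  SrO: 298.2·0.6995 = 208.6 lb
  CaO: 252.4·0.2713 + 41.34·0.5821 = 92.54 lb
  MgO: 41.34·0.4079 = 16.86 lb
  B2O3: 252.4·0.4004 + 572.0·0.5633 = 423.3 lb
LOI: 298.2·0.3005 + 342.1·0.02330 + 252.4·0.3283 + 572.0·0.4367 + 334.4·0.002000 + 41.34·0.01000 = 431.3 lb
Glass = total batch minus LOI = 1840 − 431.3 = 1409 lb (the oxide masses sum to this)
percent share: oxide ÷ glass, ×100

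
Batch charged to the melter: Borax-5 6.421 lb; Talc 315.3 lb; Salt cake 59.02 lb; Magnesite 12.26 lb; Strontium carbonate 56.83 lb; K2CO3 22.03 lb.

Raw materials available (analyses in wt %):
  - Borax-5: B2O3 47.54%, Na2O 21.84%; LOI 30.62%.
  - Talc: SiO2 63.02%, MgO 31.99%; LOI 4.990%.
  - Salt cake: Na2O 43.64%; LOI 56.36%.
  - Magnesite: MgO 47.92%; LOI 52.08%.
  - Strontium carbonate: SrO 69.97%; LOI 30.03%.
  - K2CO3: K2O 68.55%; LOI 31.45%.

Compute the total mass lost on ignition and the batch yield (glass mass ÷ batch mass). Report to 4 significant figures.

LOI loss = 81.34 lb; glass = 390.5 lb; yield = 82.76%

Mid-chain values appear rounded off to 4 significant digits in the printout. The whole derivation holds full float precision at each step — exactly one rounding is applied to every reported value. All derived quantities (the totals, net glass mass, the six compositions, ignition loss, the yield) are computed using the weight values per 390.5 lb of glass in full float precision, as they appear in either problem or answer.
Ignition loss by material:
  Borax-5: 6.421 × 0.3062 = 1.966 lb
  Talc: 315.3 × 0.04990 = 15.73 lb
  Salt cake: 59.02 × 0.5636 = 33.26 lb
  Magnesite: 12.26 × 0.5208 = 6.385 lb
  Strontium carbonate: 56.83 × 0.3003 = 17.07 lb
  K2CO3: 22.03 × 0.3145 = 6.928 lb
Total LOI = 81.34 lb
Glass = batch − LOI = 471.9 − 81.34 = 390.5 lb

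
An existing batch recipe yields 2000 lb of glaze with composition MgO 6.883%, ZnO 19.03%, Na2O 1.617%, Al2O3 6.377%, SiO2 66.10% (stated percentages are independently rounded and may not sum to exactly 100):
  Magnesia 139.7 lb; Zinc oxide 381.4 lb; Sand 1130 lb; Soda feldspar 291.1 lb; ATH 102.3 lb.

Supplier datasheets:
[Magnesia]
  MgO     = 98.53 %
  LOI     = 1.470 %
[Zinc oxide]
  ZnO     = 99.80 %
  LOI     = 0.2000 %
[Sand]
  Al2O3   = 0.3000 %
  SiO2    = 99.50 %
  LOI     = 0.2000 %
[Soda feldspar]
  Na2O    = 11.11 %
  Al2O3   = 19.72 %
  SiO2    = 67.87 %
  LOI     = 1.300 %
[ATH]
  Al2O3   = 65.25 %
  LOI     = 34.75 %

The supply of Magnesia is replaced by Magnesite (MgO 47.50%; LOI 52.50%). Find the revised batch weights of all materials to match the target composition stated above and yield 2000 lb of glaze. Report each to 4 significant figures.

All arithmetic keeps full precision from first step to last; working values are displayed (rounded to 4 significant figures) across the worked steps — a single rounding completes each reported figure; all derived quantities (totals, the yield, net glass mass, five oxide percentages, LOI) are re-derived using the weight values for 2000 lb of glass in exact precision exactly as printed in problem or answer.
Oxide mass targets, per 2000 lb glaze:
  MgO: 6.883% × 2000 = 137.7 lb
  ZnO: 19.03% × 2000 = 380.6 lb
  Na2O: 1.617% × 2000 = 32.34 lb
  Al2O3: 6.377% × 2000 = 127.5 lb
  SiO2: 66.10% × 2000 = 1322 lb
Balance tally, oxide-wise, given the weights on record, relative to the basis at hand (oxide sums agree with the targets once rounding is allowed for):
  MgO: 289.8·0.4750 = 137.7 lb (target 137.7 lb)
  ZnO: 381.4·0.9980 = 380.6 lb (target 380.6 lb)
  Na2O: 291.1·0.1111 = 32.34 lb (target 32.34 lb)
  Al2O3: 1130·0.003000 + 291.1·0.1972 + 102.3·0.6525 = 127.5 lb (target 127.5 lb)
  SiO2: 1130·0.9950 + 291.1·0.6787 = 1322 lb (target 1322 lb)
Glass-mass sanity pass: total charge less LOI = 2000 lb (summing oxide targets gives 2000 lb; stated basis 2000 lb — a pure rounding effect).
Summing the batch: Σ batch = 2195 lb; loss to ignition Σ batch·LOI = 194.5 lb; glass ÷ batch gives a yield of 91.14%.

Revised batch per 2000 lb glaze:
  Magnesite: 289.8 lb
  Zinc oxide: 381.4 lb
  Sand: 1130 lb
  Soda feldspar: 291.1 lb
  ATH: 102.3 lb
Total batch = 2195 lb; LOI loss = 194.5 lb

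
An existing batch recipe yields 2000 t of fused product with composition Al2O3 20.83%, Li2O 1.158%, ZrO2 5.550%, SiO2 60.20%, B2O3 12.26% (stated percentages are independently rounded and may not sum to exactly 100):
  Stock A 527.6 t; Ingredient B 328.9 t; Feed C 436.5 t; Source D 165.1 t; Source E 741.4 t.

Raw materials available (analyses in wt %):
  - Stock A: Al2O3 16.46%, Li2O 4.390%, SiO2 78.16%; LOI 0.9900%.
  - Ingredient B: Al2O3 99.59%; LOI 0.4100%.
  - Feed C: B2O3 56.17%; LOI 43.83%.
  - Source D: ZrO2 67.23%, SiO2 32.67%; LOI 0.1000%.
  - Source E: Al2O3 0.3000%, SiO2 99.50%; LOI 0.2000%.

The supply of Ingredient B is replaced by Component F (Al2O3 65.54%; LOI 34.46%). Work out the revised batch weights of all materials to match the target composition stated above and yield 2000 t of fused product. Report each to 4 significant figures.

Revised batch per 2000 t fused product:
  Stock A: 527.6 t
  Component F: 499.8 t
  Feed C: 436.5 t
  Source D: 165.1 t
  Source E: 741.4 t
Total batch = 2370 t; LOI loss = 370.4 t

The intermediate values are displayed, with 4-significant-digit rounding, alongside each step. Full float precision is held throughout. Every reported figure takes a single rounding; all derived quantities are re-derived from the batch weights per 2000 t of glass at full precision (net glass mass, the yield, totals, the five compositions, LOI) as they appear in problem or answer.
Per-oxide target masses for 2000 t fused product:
  Al2O3: 20.83% × 2000 = 416.6 t
  Li2O: 1.158% × 2000 = 23.16 t
  ZrO2: 5.550% × 2000 = 111.0 t
  SiO2: 60.20% × 2000 = 1204 t
  B2O3: 12.26% × 2000 = 245.2 t
Verifying the oxide balance working from each reported weight, against the basis in use (each sum matches its target mass inside rounding margins):
  Al2O3: 527.6·0.1646 + 499.8·0.6554 + 741.4·0.003000 = 416.6 t (target 416.6 t)
  Li2O: 527.6·0.04390 = 23.16 t (target 23.16 t)
  ZrO2: 165.1·0.6723 = 111.0 t (target 111.0 t)
  SiO2: 527.6·0.7816 + 165.1·0.3267 + 741.4·0.9950 = 1204 t (target 1204 t)
  B2O3: 436.5·0.5617 = 245.2 t (target 245.2 t)
Glass-mass bookkeeping: whole batch net of LOI = 2000 t (the Σ of target masses is 2000 t; stated basis 2000 t — any gap is answer rounding).
Total batch = Σ batch = 2370 t; the LOI term Σ batch·LOI equals 370.4 t; glass ÷ batch gives a yield of 84.37%.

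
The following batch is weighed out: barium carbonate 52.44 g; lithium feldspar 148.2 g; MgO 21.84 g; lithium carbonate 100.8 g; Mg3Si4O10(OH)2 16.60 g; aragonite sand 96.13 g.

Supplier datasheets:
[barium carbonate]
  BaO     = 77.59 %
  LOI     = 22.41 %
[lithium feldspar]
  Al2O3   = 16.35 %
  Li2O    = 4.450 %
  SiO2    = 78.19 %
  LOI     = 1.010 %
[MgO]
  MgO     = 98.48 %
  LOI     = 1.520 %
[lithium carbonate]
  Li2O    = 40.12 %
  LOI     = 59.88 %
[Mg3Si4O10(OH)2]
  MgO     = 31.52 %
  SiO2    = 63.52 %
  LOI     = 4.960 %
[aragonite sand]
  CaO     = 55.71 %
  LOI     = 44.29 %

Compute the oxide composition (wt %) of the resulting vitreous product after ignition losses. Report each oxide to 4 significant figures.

Values along the way are shown with 4-significant-figure rounding across the worked steps — all internal work keeps full float precision at every stage; each reported result includes exactly one rounding — derived quantities are carried at full precision (ignition loss, six oxide percentages, the yield, totals, glass mass) using the weight values at 318.7 g of glass, precisely as stated by the question or the answer.
Oxide masses out of the charge:
  CaO: 96.13·0.5571 = 53.55 g
  BaO: 52.44·0.7759 = 40.69 g
  Al2O3: 148.2·0.1635 = 24.23 g
  MgO: 21.84·0.9848 + 16.60·0.3152 = 26.74 g
  Li2O: 148.2·0.04450 + 100.8·0.4012 = 47.04 g
  SiO2: 148.2·0.7819 + 16.60·0.6352 = 126.4 g
LOI: 52.44·0.2241 + 148.2·0.01010 + 21.84·0.01520 + 100.8·0.5988 + 16.60·0.04960 + 96.13·0.4429 = 117.3 g
Resulting glass, batch − LOI: 436.0 − 117.3 = 318.7 g (= Σ oxide masses)
percent by weight: oxide/glass ×100

Glass mass = 318.7 g (batch 436.0 − LOI 117.3).
Composition: CaO 16.81%, BaO 12.77%, Al2O3 7.604%, MgO 8.391%, Li2O 14.76%, SiO2 39.67%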